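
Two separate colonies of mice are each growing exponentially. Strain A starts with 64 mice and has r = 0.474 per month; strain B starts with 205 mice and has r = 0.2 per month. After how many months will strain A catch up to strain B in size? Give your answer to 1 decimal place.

Set 64·e^(0.474t) = 205·e^(0.2t).
e^((0.474 − 0.2)t) = 205/64 → e^(0.274·t) = 3.2031.
0.274·t = ln(3.2031) = 1.1641, so t = 1.1641/0.274 = 4.2486.

4.2 months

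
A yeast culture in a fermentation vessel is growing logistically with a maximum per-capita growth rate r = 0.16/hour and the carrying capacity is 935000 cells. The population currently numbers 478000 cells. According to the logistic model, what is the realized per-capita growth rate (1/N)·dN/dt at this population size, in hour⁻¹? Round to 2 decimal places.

0.08 per hour

(1/N)·dN/dt = r(1 − N/K) = 0.16 × (1 − 478000/935000).
= 0.16 × 0.48877 = 0.078203.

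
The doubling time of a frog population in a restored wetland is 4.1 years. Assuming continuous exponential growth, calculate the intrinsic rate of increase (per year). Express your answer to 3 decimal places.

0.169 per year

r = ln(2)/t_d = 0.6931/4.1 = 0.16906.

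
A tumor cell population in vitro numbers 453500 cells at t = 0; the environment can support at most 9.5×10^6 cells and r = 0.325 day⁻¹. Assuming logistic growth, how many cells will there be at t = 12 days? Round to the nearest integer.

A = (K − N₀)/N₀ = (9.5×10^6 − 453500)/453500 = 19.948.
N(t) = K/(1 + A·e^(−rt)) = 9.5×10^6/(1 + 19.948×e^(−0.325×12)).
e^(−3.9) = 0.020242; denominator = 1 + 19.948×0.020242 = 1.4038.
N = 9.5×10^6/1.4038 = 6.767397×10^6.

6767397 cells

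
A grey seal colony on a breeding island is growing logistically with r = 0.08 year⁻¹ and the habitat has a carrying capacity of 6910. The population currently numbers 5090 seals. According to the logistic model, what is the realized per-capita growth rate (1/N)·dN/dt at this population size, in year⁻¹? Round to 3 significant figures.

(1/N)·dN/dt = r(1 − N/K) = 0.08 × (1 − 5090/6910).
= 0.08 × 0.26339 = 0.021071.

0.0211 per year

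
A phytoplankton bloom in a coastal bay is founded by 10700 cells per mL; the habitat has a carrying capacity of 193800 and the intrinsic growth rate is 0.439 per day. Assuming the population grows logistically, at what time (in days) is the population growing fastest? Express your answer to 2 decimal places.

Logistic growth is fastest at N = K/2 = 96900.
A = (K − N₀)/N₀ = 17.112. Set K/(1 + A·e^(−rt)) = K/2 → A·e^(−rt) = 1.
e^(−0.439t) = 1/17.112 = 0.058438, so t = ln(17.112)/0.439 = 2.8398/0.439 = 6.4688.

6.47 days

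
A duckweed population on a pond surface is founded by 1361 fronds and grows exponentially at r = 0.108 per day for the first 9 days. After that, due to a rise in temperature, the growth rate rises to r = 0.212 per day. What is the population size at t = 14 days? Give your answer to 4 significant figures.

10380 fronds

Phase 1: N(9) = 1361·e^(0.108×9) = 1361·e^0.972 = 3597.43.
Phase 2 runs for 14 − 9 = 5 days at r = 0.212.
N(14) = 3597.43·e^(0.212×5) = 3597.43·e^1.06 = 10383.5.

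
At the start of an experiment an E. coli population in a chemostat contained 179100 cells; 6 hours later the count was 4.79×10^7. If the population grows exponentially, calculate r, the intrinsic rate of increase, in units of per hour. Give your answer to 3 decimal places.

From N(t) = N₀·e^(rt): e^(r·6) = 4.79×10^7/179100 = 267.45.
r·6 = ln(267.45) = 5.5889, so r = 5.5889/6 = 0.93149.

0.931 per hour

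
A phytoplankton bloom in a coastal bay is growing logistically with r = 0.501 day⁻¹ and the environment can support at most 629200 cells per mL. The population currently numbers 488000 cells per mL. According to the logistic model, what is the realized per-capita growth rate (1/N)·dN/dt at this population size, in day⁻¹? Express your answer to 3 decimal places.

(1/N)·dN/dt = r(1 − N/K) = 0.501 × (1 − 488000/629200).
= 0.501 × 0.22441 = 0.11243.

0.112 per day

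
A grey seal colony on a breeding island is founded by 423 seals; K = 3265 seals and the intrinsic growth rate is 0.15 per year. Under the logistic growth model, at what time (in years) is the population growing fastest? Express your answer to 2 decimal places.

Logistic growth is fastest at N = K/2 = 1632.5.
A = (K − N₀)/N₀ = 6.7187. Set K/(1 + A·e^(−rt)) = K/2 → A·e^(−rt) = 1.
e^(−0.15t) = 1/6.7187 = 0.148839, so t = ln(6.7187)/0.15 = 1.9049/0.15 = 12.699.

12.70 years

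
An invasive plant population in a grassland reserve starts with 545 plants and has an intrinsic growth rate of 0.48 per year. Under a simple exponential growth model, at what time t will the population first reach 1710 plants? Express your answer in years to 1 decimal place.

2.4 years

Set N₀·e^(rt) = 1710: e^(0.48·t) = 1710/545 = 3.1376.
0.48·t = ln(3.1376) = 1.1435, so t = 1.1435/0.48 = 2.3822.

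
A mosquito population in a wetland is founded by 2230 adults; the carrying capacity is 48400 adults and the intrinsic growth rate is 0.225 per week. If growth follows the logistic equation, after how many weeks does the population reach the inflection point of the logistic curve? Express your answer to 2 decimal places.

13.47 weeks

Logistic growth is fastest at N = K/2 = 24200.
A = (K − N₀)/N₀ = 20.704. Set K/(1 + A·e^(−rt)) = K/2 → A·e^(−rt) = 1.
e^(−0.225t) = 1/20.704 = 0.0482998, so t = ln(20.704)/0.225 = 3.0303/0.225 = 13.468.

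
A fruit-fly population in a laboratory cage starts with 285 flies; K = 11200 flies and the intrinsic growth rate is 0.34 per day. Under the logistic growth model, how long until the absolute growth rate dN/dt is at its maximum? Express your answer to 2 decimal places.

Logistic growth is fastest at N = K/2 = 5600.
A = (K − N₀)/N₀ = 38.298. Set K/(1 + A·e^(−rt)) = K/2 → A·e^(−rt) = 1.
e^(−0.34t) = 1/38.298 = 0.0261109, so t = ln(38.298)/0.34 = 3.6454/0.34 = 10.722.

10.72 days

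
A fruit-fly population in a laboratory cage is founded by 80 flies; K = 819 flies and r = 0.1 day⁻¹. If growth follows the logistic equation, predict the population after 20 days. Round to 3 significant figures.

A = (K − N₀)/N₀ = (819 − 80)/80 = 9.2375.
N(t) = K/(1 + A·e^(−rt)) = 819/(1 + 9.2375×e^(−0.1×20)).
e^(−2) = 0.13534; denominator = 1 + 9.2375×0.13534 = 2.2502.
N = 819/2.2502 = 363.974.

364 flies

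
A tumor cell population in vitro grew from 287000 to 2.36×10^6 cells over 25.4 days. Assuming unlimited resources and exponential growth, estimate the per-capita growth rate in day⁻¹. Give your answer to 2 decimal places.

From N(t) = N₀·e^(rt): e^(r·25.4) = 2.36×10^6/287000 = 8.223.
r·25.4 = ln(8.223) = 2.1069, so r = 2.1069/25.4 = 0.08295.

0.08 per day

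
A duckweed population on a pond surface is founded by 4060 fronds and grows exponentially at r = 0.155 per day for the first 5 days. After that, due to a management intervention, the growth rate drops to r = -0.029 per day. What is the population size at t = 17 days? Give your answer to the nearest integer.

6223 fronds

Phase 1: N(5) = 4060·e^(0.155×5) = 4060·e^0.775 = 8812.6.
Phase 2 runs for 17 − 5 = 12 days at r = -0.029.
N(17) = 8812.6·e^(-0.029×12) = 8812.6·e^-0.348 = 6222.57.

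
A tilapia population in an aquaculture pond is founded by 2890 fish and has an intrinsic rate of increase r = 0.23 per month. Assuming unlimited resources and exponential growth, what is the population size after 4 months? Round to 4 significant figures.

7252 fish

N(t) = N₀·e^(rt) = 2890 × e^(0.23×4) = 2890 × e^0.92.
e^0.92 ≈ 2.5093, so N ≈ 2890 × 2.5093 = 7251.85.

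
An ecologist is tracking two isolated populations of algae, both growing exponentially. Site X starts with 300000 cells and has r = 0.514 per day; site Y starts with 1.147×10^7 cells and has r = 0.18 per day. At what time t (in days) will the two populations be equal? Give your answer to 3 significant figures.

Set 300000·e^(0.514t) = 1.147×10^7·e^(0.18t).
e^((0.514 − 0.18)t) = 1.147×10^7/300000 → e^(0.334·t) = 38.233.
0.334·t = ln(38.233) = 3.6437, so t = 3.6437/0.334 = 10.909.

10.9 days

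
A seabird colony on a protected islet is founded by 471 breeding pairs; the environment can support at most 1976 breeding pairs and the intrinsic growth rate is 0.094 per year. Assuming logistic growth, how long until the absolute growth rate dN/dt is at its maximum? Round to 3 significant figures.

12.4 years

Logistic growth is fastest at N = K/2 = 988.
A = (K − N₀)/N₀ = 3.1953. Set K/(1 + A·e^(−rt)) = K/2 → A·e^(−rt) = 1.
e^(−0.094t) = 1/3.1953 = 0.312957, so t = ln(3.1953)/0.094 = 1.1617/0.094 = 12.358.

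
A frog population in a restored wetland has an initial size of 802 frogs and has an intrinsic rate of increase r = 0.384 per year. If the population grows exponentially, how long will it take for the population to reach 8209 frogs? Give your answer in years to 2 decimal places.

Set N₀·e^(rt) = 8209: e^(0.384·t) = 8209/802 = 10.236.
0.384·t = ln(10.236) = 2.3259, so t = 2.3259/0.384 = 6.057.

6.06 years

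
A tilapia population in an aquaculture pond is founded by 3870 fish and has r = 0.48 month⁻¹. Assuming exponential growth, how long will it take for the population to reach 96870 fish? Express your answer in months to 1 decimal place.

Set N₀·e^(rt) = 96870: e^(0.48·t) = 96870/3870 = 25.031.
0.48·t = ln(25.031) = 3.2201, so t = 3.2201/0.48 = 6.7086.

6.7 months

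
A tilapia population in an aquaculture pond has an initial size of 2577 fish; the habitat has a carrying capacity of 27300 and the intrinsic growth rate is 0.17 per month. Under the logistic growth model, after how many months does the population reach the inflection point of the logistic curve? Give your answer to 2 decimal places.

Logistic growth is fastest at N = K/2 = 13650.
A = (K − N₀)/N₀ = 9.5937. Set K/(1 + A·e^(−rt)) = K/2 → A·e^(−rt) = 1.
e^(−0.17t) = 1/9.5937 = 0.104235, so t = ln(9.5937)/0.17 = 2.2611/0.17 = 13.301.

13.30 months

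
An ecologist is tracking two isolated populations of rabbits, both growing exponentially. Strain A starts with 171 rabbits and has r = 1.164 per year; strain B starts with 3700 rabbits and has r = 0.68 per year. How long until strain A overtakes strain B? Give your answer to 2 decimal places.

Set 171·e^(1.164t) = 3700·e^(0.68t).
e^((1.164 − 0.68)t) = 3700/171 → e^(0.484·t) = 21.637.
0.484·t = ln(21.637) = 3.0744, so t = 3.0744/0.484 = 6.3521.

6.35 years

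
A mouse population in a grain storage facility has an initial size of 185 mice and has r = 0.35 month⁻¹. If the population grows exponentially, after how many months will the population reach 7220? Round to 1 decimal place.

Set N₀·e^(rt) = 7220: e^(0.35·t) = 7220/185 = 39.027.
0.35·t = ln(39.027) = 3.6643, so t = 3.6643/0.35 = 10.469.

10.5 months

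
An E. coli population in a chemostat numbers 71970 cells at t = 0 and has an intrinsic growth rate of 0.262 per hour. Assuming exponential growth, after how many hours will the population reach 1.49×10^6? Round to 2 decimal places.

Set N₀·e^(rt) = 1.49×10^6: e^(0.262·t) = 1.49×10^6/71970 = 20.703.
0.262·t = ln(20.703) = 3.0303, so t = 3.0303/0.262 = 11.566.

11.57 hours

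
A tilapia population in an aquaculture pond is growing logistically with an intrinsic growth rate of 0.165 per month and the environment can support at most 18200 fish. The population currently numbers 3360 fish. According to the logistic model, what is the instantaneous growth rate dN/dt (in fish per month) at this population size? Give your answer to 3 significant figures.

452 fish per month

dN/dt = rN(1 − N/K) = 0.165 × 3360 × (1 − 3360/18200).
1 − 3360/18200 = 0.81538; dN/dt = 0.165 × 3360 × 0.81538 = 452.05.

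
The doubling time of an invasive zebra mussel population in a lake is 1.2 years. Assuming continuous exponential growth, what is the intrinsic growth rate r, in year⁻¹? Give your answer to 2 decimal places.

0.58 per year

r = ln(2)/t_d = 0.6931/1.2 = 0.57762.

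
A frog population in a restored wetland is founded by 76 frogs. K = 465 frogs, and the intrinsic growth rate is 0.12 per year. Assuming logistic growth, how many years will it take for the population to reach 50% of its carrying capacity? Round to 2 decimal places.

13.61 years

A = (K − N₀)/N₀ = (465 − 76)/76 = 5.1184.
Solve 465/(1 + 5.1184·e^(−0.12t)) = 232.5: 1 + 5.1184·e^(−0.12t) = 2, so e^(−0.12t) = 0.195373.
−0.12·t = ln(0.195373) = -1.6328, so t = 1.6328/0.12 = 13.607.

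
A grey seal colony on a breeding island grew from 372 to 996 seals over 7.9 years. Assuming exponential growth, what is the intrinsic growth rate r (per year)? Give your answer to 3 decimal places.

0.125 per year

From N(t) = N₀·e^(rt): e^(r·7.9) = 996/372 = 2.6774.
r·7.9 = ln(2.6774) = 0.98485, so r = 0.98485/7.9 = 0.12466.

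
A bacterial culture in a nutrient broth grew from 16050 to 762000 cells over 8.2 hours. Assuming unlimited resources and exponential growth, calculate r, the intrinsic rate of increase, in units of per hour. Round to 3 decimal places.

From N(t) = N₀·e^(rt): e^(r·8.2) = 762000/16050 = 47.477.
r·8.2 = ln(47.477) = 3.8602, so r = 3.8602/8.2 = 0.47076.

0.471 per hour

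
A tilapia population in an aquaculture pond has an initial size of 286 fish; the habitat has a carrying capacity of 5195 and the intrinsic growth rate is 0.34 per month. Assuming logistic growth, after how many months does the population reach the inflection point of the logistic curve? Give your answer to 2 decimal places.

Logistic growth is fastest at N = K/2 = 2597.5.
A = (K − N₀)/N₀ = 17.164. Set K/(1 + A·e^(−rt)) = K/2 → A·e^(−rt) = 1.
e^(−0.34t) = 1/17.164 = 0.0582603, so t = ln(17.164)/0.34 = 2.8428/0.34 = 8.3613.

8.36 months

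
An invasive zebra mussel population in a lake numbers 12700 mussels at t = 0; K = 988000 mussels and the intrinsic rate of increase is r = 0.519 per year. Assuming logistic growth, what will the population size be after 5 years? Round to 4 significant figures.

A = (K − N₀)/N₀ = (988000 − 12700)/12700 = 76.795.
N(t) = K/(1 + A·e^(−rt)) = 988000/(1 + 76.795×e^(−0.519×5)).
e^(−2.595) = 0.074646; denominator = 1 + 76.795×0.074646 = 6.7325.
N = 988000/6.7325 = 146752.

146800 mussels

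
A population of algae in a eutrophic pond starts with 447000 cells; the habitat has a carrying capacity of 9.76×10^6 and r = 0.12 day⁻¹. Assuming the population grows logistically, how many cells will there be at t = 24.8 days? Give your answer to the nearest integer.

4732162 cells

A = (K − N₀)/N₀ = (9.76×10^6 − 447000)/447000 = 20.834.
N(t) = K/(1 + A·e^(−rt)) = 9.76×10^6/(1 + 20.834×e^(−0.12×24.8)).
e^(−2.976) = 0.050996; denominator = 1 + 20.834×0.050996 = 2.0625.
N = 9.76×10^6/2.0625 = 4.732162×10^6.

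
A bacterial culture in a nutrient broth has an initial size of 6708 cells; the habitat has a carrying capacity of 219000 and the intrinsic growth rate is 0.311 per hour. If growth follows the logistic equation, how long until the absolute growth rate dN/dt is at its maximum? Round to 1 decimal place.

Logistic growth is fastest at N = K/2 = 109500.
A = (K − N₀)/N₀ = 31.648. Set K/(1 + A·e^(−rt)) = K/2 → A·e^(−rt) = 1.
e^(−0.311t) = 1/31.648 = 0.031598, so t = ln(31.648)/0.311 = 3.4547/0.311 = 11.108.

11.1 hours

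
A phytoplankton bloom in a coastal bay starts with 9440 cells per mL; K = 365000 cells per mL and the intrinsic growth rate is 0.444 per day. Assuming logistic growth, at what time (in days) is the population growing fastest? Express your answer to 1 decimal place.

8.2 days

Logistic growth is fastest at N = K/2 = 182500.
A = (K − N₀)/N₀ = 37.665. Set K/(1 + A·e^(−rt)) = K/2 → A·e^(−rt) = 1.
e^(−0.444t) = 1/37.665 = 0.0265497, so t = ln(37.665)/0.444 = 3.6287/0.444 = 8.1728.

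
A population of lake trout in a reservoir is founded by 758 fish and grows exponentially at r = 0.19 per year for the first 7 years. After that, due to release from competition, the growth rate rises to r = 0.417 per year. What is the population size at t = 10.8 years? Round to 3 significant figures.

Phase 1: N(7) = 758·e^(0.19×7) = 758·e^1.33 = 2866.03.
Phase 2 runs for 10.8 − 7 = 3.8 years at r = 0.417.
N(10.8) = 2866.03·e^(0.417×3.8) = 2866.03·e^1.585 = 13978.6.

14000 fish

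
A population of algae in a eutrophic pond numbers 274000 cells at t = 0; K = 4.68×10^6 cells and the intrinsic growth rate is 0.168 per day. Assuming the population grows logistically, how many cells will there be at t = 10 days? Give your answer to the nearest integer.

A = (K − N₀)/N₀ = (4.68×10^6 − 274000)/274000 = 16.08.
N(t) = K/(1 + A·e^(−rt)) = 4.68×10^6/(1 + 16.08×e^(−0.168×10)).
e^(−1.68) = 0.18637; denominator = 1 + 16.08×0.18637 = 3.9969.
N = 4.68×10^6/3.9969 = 1.170893×10^6.

1170893 cells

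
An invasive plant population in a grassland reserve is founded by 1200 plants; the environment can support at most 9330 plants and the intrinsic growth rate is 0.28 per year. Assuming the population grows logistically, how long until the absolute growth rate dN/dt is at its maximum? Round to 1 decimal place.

6.8 years

Logistic growth is fastest at N = K/2 = 4665.
A = (K − N₀)/N₀ = 6.775. Set K/(1 + A·e^(−rt)) = K/2 → A·e^(−rt) = 1.
e^(−0.28t) = 1/6.775 = 0.147601, so t = ln(6.775)/0.28 = 1.9132/0.28 = 6.833.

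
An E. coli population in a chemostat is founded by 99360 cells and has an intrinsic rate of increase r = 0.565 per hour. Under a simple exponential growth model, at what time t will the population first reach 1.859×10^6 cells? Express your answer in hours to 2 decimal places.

Set N₀·e^(rt) = 1.859×10^6: e^(0.565·t) = 1.859×10^6/99360 = 18.71.
0.565·t = ln(18.71) = 2.929, so t = 2.929/0.565 = 5.1841.

5.18 hours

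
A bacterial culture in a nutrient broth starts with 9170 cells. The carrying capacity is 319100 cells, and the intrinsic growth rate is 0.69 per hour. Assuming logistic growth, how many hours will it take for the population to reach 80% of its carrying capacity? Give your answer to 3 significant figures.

A = (K − N₀)/N₀ = (319100 − 9170)/9170 = 33.798.
Solve 319100/(1 + 33.798·e^(−0.69t)) = 255280: 1 + 33.798·e^(−0.69t) = 1.25, so e^(−0.69t) = 0.00739683.
−0.69·t = ln(0.00739683) = -4.9067, so t = 4.9067/0.69 = 7.1112.

7.11 hours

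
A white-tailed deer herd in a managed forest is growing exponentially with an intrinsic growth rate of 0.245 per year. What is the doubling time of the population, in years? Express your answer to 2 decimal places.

2.83 years

Doubling time t_d = ln(2)/r = 0.6931/0.245 = 2.8292.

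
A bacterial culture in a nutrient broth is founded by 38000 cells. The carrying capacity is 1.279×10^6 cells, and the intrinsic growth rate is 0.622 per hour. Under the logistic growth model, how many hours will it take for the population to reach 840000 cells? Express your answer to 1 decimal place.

A = (K − N₀)/N₀ = (1.279×10^6 − 38000)/38000 = 32.658.
Solve 1.279×10^6/(1 + 32.658·e^(−0.622t)) = 840000: 1 + 32.658·e^(−0.622t) = 1.5226, so e^(−0.622t) = 0.0160028.
−0.622·t = ln(0.0160028) = -4.135, so t = 4.135/0.622 = 6.6479.

6.6 hours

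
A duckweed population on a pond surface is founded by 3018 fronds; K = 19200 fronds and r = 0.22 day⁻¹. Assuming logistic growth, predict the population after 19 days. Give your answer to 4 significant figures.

17740 fronds

A = (K − N₀)/N₀ = (19200 − 3018)/3018 = 5.3618.
N(t) = K/(1 + A·e^(−rt)) = 19200/(1 + 5.3618×e^(−0.22×19)).
e^(−4.18) = 0.015299; denominator = 1 + 5.3618×0.015299 = 1.082.
N = 19200/1.082 = 17744.5.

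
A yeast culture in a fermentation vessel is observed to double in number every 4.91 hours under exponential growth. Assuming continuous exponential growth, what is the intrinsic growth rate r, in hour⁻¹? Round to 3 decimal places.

0.141 per hour

r = ln(2)/t_d = 0.6931/4.91 = 0.14117.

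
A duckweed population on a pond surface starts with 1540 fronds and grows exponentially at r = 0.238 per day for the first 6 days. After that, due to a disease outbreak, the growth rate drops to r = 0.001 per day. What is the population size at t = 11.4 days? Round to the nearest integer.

Phase 1: N(6) = 1540·e^(0.238×6) = 1540·e^1.428 = 6422.34.
Phase 2 runs for 11.4 − 6 = 5.4 days at r = 0.001.
N(11.4) = 6422.34·e^(0.001×5.4) = 6422.34·e^0.0054 = 6457.11.

6457 fronds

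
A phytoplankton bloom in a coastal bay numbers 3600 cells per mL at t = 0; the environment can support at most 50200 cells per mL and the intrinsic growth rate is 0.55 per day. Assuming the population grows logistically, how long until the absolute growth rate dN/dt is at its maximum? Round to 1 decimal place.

Logistic growth is fastest at N = K/2 = 25100.
A = (K − N₀)/N₀ = 12.944. Set K/(1 + A·e^(−rt)) = K/2 → A·e^(−rt) = 1.
e^(−0.55t) = 1/12.944 = 0.0772532, so t = ln(12.944)/0.55 = 2.5607/0.55 = 4.6558.

4.7 days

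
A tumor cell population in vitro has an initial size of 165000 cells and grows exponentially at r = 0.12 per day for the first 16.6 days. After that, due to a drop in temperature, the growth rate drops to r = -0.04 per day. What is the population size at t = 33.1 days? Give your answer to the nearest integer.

Phase 1: N(16.6) = 165000·e^(0.12×16.6) = 165000·e^1.992 = 1.20948×10^6.
Phase 2 runs for 33.1 − 16.6 = 16.5 days at r = -0.04.
N(33.1) = 1.20948×10^6·e^(-0.04×16.5) = 1.20948×10^6·e^-0.66 = 625121.

625121 cells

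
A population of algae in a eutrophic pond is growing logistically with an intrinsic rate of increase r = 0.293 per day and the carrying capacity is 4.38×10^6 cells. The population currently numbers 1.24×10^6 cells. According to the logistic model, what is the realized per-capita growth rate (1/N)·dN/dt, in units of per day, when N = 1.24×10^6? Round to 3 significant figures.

0.210 per day

(1/N)·dN/dt = r(1 − N/K) = 0.293 × (1 − 1.24×10^6/4.38×10^6).
= 0.293 × 0.71689 = 0.21005.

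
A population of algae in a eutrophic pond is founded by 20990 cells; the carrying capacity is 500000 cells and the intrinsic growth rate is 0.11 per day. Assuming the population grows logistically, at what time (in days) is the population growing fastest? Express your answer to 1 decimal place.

28.4 days

Logistic growth is fastest at N = K/2 = 250000.
A = (K − N₀)/N₀ = 22.821. Set K/(1 + A·e^(−rt)) = K/2 → A·e^(−rt) = 1.
e^(−0.11t) = 1/22.821 = 0.0438195, so t = ln(22.821)/0.11 = 3.1277/0.11 = 28.433.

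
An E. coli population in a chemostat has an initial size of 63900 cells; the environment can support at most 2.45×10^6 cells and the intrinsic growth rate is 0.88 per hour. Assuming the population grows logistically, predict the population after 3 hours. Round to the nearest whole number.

668538 cells

A = (K − N₀)/N₀ = (2.45×10^6 − 63900)/63900 = 37.341.
N(t) = K/(1 + A·e^(−rt)) = 2.45×10^6/(1 + 37.341×e^(−0.88×3)).
e^(−2.64) = 0.071361; denominator = 1 + 37.341×0.071361 = 3.6647.
N = 2.45×10^6/3.6647 = 668538.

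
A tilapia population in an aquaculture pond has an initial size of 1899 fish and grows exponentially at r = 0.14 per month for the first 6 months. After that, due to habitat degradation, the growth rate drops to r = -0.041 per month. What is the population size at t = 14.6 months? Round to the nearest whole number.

Phase 1: N(6) = 1899·e^(0.14×6) = 1899·e^0.84 = 4398.78.
Phase 2 runs for 14.6 − 6 = 8.6 months at r = -0.041.
N(14.6) = 4398.78·e^(-0.041×8.6) = 4398.78·e^-0.3526 = 3091.72.

3092 fish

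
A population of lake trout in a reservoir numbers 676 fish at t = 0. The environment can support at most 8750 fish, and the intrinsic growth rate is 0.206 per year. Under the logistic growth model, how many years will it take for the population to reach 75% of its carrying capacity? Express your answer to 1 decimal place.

17.4 years

A = (K − N₀)/N₀ = (8750 − 676)/676 = 11.944.
Solve 8750/(1 + 11.944·e^(−0.206t)) = 6562.5: 1 + 11.944·e^(−0.206t) = 1.3333, so e^(−0.206t) = 0.0279085.
−0.206·t = ln(0.0279085) = -3.5788, so t = 3.5788/0.206 = 17.373.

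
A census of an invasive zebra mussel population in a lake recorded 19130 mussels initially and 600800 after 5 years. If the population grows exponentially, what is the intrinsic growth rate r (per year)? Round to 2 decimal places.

From N(t) = N₀·e^(rt): e^(r·5) = 600800/19130 = 31.406.
r·5 = ln(31.406) = 3.447, so r = 3.447/5 = 0.6894.

0.69 per year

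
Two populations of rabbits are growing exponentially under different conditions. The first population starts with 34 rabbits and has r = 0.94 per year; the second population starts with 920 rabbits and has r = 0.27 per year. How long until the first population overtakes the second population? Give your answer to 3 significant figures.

4.92 years

Set 34·e^(0.94t) = 920·e^(0.27t).
e^((0.94 − 0.27)t) = 920/34 → e^(0.67·t) = 27.059.
0.67·t = ln(27.059) = 3.298, so t = 3.298/0.67 = 4.9224.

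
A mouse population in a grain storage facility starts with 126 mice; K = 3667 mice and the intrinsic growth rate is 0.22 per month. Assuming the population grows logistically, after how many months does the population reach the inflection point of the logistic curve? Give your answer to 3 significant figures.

15.2 months

Logistic growth is fastest at N = K/2 = 1833.5.
A = (K − N₀)/N₀ = 28.103. Set K/(1 + A·e^(−rt)) = K/2 → A·e^(−rt) = 1.
e^(−0.22t) = 1/28.103 = 0.0355832, so t = ln(28.103)/0.22 = 3.3359/0.22 = 15.163.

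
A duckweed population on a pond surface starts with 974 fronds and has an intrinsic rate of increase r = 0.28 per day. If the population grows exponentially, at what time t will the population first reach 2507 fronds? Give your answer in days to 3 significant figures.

3.38 days

Set N₀·e^(rt) = 2507: e^(0.28·t) = 2507/974 = 2.5739.
0.28·t = ln(2.5739) = 0.94543, so t = 0.94543/0.28 = 3.3765.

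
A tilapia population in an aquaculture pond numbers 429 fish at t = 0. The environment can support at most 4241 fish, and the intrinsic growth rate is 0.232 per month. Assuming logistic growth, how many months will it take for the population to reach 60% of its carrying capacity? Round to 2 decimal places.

A = (K − N₀)/N₀ = (4241 − 429)/429 = 8.8858.
Solve 4241/(1 + 8.8858·e^(−0.232t)) = 2544.6: 1 + 8.8858·e^(−0.232t) = 1.6667, so e^(−0.232t) = 0.0750262.
−0.232·t = ln(0.0750262) = -2.5899, so t = 2.5899/0.232 = 11.163.

11.16 months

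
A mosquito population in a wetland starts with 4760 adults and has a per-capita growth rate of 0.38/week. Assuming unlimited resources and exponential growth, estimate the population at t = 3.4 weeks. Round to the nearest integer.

N(t) = N₀·e^(rt) = 4760 × e^(0.38×3.4) = 4760 × e^1.292.
e^1.292 ≈ 3.6401, so N ≈ 4760 × 3.6401 = 17326.7.

17327 adults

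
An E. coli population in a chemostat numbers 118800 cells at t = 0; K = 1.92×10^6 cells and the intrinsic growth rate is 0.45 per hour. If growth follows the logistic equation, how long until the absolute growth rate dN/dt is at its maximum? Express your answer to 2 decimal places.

Logistic growth is fastest at N = K/2 = 960000.
A = (K − N₀)/N₀ = 15.162. Set K/(1 + A·e^(−rt)) = K/2 → A·e^(−rt) = 1.
e^(−0.45t) = 1/15.162 = 0.065956, so t = ln(15.162)/0.45 = 2.7188/0.45 = 6.0417.

6.04 hours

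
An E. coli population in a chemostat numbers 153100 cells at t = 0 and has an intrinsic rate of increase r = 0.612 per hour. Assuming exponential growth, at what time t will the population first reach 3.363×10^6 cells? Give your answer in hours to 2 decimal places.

5.05 hours

Set N₀·e^(rt) = 3.363×10^6: e^(0.612·t) = 3.363×10^6/153100 = 21.966.
0.612·t = ln(21.966) = 3.0895, so t = 3.0895/0.612 = 5.0482.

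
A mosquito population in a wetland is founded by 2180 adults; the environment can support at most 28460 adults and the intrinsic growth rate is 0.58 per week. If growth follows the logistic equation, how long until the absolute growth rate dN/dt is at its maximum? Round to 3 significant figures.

Logistic growth is fastest at N = K/2 = 14230.
A = (K − N₀)/N₀ = 12.055. Set K/(1 + A·e^(−rt)) = K/2 → A·e^(−rt) = 1.
e^(−0.58t) = 1/12.055 = 0.0829528, so t = ln(12.055)/0.58 = 2.4895/0.58 = 4.2922.

4.29 weeks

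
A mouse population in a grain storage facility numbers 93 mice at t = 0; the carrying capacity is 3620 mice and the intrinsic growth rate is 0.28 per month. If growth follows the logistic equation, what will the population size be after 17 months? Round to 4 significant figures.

2732 mice

A = (K − N₀)/N₀ = (3620 − 93)/93 = 37.925.
N(t) = K/(1 + A·e^(−rt)) = 3620/(1 + 37.925×e^(−0.28×17)).
e^(−4.76) = 0.0085656; denominator = 1 + 37.925×0.0085656 = 1.3248.
N = 3620/1.3248 = 2732.39.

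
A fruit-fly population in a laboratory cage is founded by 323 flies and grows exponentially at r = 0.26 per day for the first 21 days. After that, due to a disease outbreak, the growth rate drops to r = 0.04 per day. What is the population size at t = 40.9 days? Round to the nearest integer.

168325 flies

Phase 1: N(21) = 323·e^(0.26×21) = 323·e^5.46 = 75936.5.
Phase 2 runs for 40.9 − 21 = 19.9 days at r = 0.04.
N(40.9) = 75936.5·e^(0.04×19.9) = 75936.5·e^0.796 = 168325.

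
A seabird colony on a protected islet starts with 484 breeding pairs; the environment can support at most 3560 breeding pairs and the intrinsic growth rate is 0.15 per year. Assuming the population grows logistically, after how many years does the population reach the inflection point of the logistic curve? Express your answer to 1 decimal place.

Logistic growth is fastest at N = K/2 = 1780.
A = (K − N₀)/N₀ = 6.3554. Set K/(1 + A·e^(−rt)) = K/2 → A·e^(−rt) = 1.
e^(−0.15t) = 1/6.3554 = 0.157347, so t = ln(6.3554)/0.15 = 1.8493/0.15 = 12.329.

12.3 years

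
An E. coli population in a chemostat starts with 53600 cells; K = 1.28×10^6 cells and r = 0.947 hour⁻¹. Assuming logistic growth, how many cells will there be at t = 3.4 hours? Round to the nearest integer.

668624 cells

A = (K − N₀)/N₀ = (1.28×10^6 − 53600)/53600 = 22.881.
N(t) = K/(1 + A·e^(−rt)) = 1.28×10^6/(1 + 22.881×e^(−0.947×3.4)).
e^(−3.22) = 0.039963; denominator = 1 + 22.881×0.039963 = 1.9144.
N = 1.28×10^6/1.9144 = 668624.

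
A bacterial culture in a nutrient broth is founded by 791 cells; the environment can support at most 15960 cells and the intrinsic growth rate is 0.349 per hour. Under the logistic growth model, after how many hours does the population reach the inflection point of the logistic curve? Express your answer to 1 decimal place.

Logistic growth is fastest at N = K/2 = 7980.
A = (K − N₀)/N₀ = 19.177. Set K/(1 + A·e^(−rt)) = K/2 → A·e^(−rt) = 1.
e^(−0.349t) = 1/19.177 = 0.0521458, so t = ln(19.177)/0.349 = 2.9537/0.349 = 8.4634.

8.5 hours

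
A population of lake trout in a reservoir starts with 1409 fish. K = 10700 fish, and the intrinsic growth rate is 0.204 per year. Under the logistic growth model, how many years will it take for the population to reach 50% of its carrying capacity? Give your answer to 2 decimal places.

A = (K − N₀)/N₀ = (10700 − 1409)/1409 = 6.594.
Solve 10700/(1 + 6.594·e^(−0.204t)) = 5350: 1 + 6.594·e^(−0.204t) = 2, so e^(−0.204t) = 0.151652.
−0.204·t = ln(0.151652) = -1.8862, so t = 1.8862/0.204 = 9.2459.

9.25 years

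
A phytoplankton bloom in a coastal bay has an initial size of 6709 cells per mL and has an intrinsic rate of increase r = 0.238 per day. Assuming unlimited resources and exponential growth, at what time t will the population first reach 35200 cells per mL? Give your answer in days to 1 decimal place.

Set N₀·e^(rt) = 35200: e^(0.238·t) = 35200/6709 = 5.2467.
0.238·t = ln(5.2467) = 1.6576, so t = 1.6576/0.238 = 6.9647.

7.0 days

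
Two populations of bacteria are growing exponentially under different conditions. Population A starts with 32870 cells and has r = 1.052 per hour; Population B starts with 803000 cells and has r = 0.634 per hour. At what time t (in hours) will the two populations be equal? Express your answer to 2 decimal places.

Set 32870·e^(1.052t) = 803000·e^(0.634t).
e^((1.052 − 0.634)t) = 803000/32870 → e^(0.418·t) = 24.43.
0.418·t = ln(24.43) = 3.1958, so t = 3.1958/0.418 = 7.6454.

7.65 hours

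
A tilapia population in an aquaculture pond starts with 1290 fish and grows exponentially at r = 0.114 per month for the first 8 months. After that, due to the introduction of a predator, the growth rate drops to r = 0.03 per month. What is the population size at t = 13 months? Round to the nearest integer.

3731 fish

Phase 1: N(8) = 1290·e^(0.114×8) = 1290·e^0.912 = 3211.19.
Phase 2 runs for 13 − 8 = 5 months at r = 0.03.
N(13) = 3211.19·e^(0.03×5) = 3211.19·e^0.15 = 3730.87.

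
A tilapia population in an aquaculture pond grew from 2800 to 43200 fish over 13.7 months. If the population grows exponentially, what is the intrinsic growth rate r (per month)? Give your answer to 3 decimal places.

0.200 per month

From N(t) = N₀·e^(rt): e^(r·13.7) = 43200/2800 = 15.429.
r·13.7 = ln(15.429) = 2.7362, so r = 2.7362/13.7 = 0.19972.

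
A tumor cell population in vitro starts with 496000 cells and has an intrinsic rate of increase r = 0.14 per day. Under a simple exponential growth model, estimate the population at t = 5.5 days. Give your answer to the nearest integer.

N(t) = N₀·e^(rt) = 496000 × e^(0.14×5.5) = 496000 × e^0.77.
e^0.77 ≈ 2.1598, so N ≈ 496000 × 2.1598 = 1.071244×10^6.

1071244 cells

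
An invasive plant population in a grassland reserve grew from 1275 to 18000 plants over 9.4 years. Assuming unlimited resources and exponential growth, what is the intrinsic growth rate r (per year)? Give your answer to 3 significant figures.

0.282 per year

From N(t) = N₀·e^(rt): e^(r·9.4) = 18000/1275 = 14.118.
r·9.4 = ln(14.118) = 2.6474, so r = 2.6474/9.4 = 0.28164.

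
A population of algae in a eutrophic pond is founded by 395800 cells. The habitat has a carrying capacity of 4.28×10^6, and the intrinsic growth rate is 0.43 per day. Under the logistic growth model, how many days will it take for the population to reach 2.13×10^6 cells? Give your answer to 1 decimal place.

A = (K − N₀)/N₀ = (4.28×10^6 − 395800)/395800 = 9.8135.
Solve 4.28×10^6/(1 + 9.8135·e^(−0.43t)) = 2.13×10^6: 1 + 9.8135·e^(−0.43t) = 2.0094, so e^(−0.43t) = 0.102857.
−0.43·t = ln(0.102857) = -2.2744, so t = 2.2744/0.43 = 5.2893.

5.3 days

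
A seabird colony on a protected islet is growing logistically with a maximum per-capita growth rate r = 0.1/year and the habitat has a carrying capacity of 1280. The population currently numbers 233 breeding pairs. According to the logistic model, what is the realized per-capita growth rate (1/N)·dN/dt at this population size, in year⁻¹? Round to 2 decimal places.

0.08 per year

(1/N)·dN/dt = r(1 − N/K) = 0.1 × (1 − 233/1280).
= 0.1 × 0.81797 = 0.081797.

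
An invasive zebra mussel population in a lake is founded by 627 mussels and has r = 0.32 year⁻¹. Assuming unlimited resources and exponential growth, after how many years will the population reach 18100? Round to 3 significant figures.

10.5 years

Set N₀·e^(rt) = 18100: e^(0.32·t) = 18100/627 = 28.868.
0.32·t = ln(28.868) = 3.3627, so t = 3.3627/0.32 = 10.509.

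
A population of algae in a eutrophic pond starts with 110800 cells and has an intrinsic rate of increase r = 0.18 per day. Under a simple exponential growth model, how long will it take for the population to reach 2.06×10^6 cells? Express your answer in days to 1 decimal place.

16.2 days

Set N₀·e^(rt) = 2.06×10^6: e^(0.18·t) = 2.06×10^6/110800 = 18.592.
0.18·t = ln(18.592) = 2.9227, so t = 2.9227/0.18 = 16.237.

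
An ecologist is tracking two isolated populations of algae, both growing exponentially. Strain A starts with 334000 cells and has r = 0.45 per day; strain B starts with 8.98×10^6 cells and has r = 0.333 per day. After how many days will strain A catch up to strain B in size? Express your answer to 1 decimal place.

Set 334000·e^(0.45t) = 8.98×10^6·e^(0.333t).
e^((0.45 − 0.333)t) = 8.98×10^6/334000 → e^(0.117·t) = 26.886.
0.117·t = ln(26.886) = 3.2916, so t = 3.2916/0.117 = 28.133.

28.1 days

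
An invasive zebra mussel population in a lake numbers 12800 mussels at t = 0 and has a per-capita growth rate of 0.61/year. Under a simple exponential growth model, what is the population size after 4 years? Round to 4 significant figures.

N(t) = N₀·e^(rt) = 12800 × e^(0.61×4) = 12800 × e^2.44.
e^2.44 ≈ 11.473, so N ≈ 12800 × 11.473 = 146855.

146900 mussels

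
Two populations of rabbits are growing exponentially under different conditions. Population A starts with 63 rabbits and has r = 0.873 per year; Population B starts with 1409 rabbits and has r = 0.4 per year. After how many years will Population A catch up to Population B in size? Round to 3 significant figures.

6.57 years

Set 63·e^(0.873t) = 1409·e^(0.4t).
e^((0.873 − 0.4)t) = 1409/63 → e^(0.473·t) = 22.365.
0.473·t = ln(22.365) = 3.1075, so t = 3.1075/0.473 = 6.5698.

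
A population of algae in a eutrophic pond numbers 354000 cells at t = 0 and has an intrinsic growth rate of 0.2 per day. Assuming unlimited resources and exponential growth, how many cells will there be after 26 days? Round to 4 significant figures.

N(t) = N₀·e^(rt) = 354000 × e^(0.2×26) = 354000 × e^5.2.
e^5.2 ≈ 181.27, so N ≈ 354000 × 181.27 = 6.417037×10^7.

64170000 cells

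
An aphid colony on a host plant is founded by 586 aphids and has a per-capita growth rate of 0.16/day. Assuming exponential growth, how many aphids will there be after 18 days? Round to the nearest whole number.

N(t) = N₀·e^(rt) = 586 × e^(0.16×18) = 586 × e^2.88.
e^2.88 ≈ 17.814, so N ≈ 586 × 17.814 = 10439.2.

10439 aphids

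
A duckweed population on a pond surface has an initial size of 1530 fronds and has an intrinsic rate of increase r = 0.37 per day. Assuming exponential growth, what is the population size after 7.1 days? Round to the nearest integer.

21163 fronds

N(t) = N₀·e^(rt) = 1530 × e^(0.37×7.1) = 1530 × e^2.627.
e^2.627 ≈ 13.832, so N ≈ 1530 × 13.832 = 21163.3.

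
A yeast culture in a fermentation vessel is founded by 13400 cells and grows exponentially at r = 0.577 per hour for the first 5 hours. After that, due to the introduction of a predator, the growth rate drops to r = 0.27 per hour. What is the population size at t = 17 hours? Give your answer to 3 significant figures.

6130000 cells

Phase 1: N(5) = 13400·e^(0.577×5) = 13400·e^2.885 = 239908.
Phase 2 runs for 17 − 5 = 12 hours at r = 0.27.
N(17) = 239908·e^(0.27×12) = 239908·e^3.24 = 6.125739×10^6.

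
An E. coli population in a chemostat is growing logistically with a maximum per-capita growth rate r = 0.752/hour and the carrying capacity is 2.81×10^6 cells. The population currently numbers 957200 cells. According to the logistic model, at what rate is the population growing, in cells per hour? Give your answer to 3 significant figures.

dN/dt = rN(1 − N/K) = 0.752 × 957200 × (1 − 957200/2.81×10^6).
1 − 957200/2.81×10^6 = 0.65936; dN/dt = 0.752 × 957200 × 0.65936 = 4.74616×10^5.

475000 cells per hour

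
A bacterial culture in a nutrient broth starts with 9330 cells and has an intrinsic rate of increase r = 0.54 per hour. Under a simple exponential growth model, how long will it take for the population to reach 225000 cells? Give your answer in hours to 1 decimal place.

5.9 hours

Set N₀·e^(rt) = 225000: e^(0.54·t) = 225000/9330 = 24.116.
0.54·t = ln(24.116) = 3.1829, so t = 3.1829/0.54 = 5.8942.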